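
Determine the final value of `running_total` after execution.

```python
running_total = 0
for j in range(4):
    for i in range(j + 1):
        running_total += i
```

Let's trace through this code step by step.

Initialize: running_total = 0
Entering loop: for j in range(4):

After execution: running_total = 10
10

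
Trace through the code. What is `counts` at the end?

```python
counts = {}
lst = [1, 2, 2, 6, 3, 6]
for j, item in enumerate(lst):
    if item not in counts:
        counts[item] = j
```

Let's trace through this code step by step.

Initialize: counts = {}
Initialize: lst = [1, 2, 2, 6, 3, 6]
Entering loop: for j, item in enumerate(lst):

After execution: counts = {1: 0, 2: 1, 6: 3, 3: 4}
{1: 0, 2: 1, 6: 3, 3: 4}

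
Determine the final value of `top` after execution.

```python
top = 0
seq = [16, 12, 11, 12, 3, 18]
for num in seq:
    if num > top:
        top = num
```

Let's trace through this code step by step.

Initialize: top = 0
Initialize: seq = [16, 12, 11, 12, 3, 18]
Entering loop: for num in seq:

After execution: top = 18
18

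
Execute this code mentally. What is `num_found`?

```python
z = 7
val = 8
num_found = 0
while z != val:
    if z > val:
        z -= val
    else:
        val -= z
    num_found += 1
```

Let's trace through this code step by step.

Initialize: z = 7
Initialize: val = 8
Initialize: num_found = 0
Entering loop: while z != val:

After execution: num_found = 7
7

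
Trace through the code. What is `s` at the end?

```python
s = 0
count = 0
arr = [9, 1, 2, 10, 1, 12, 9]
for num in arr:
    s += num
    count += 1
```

Let's trace through this code step by step.

Initialize: s = 0
Initialize: count = 0
Initialize: arr = [9, 1, 2, 10, 1, 12, 9]
Entering loop: for num in arr:

After execution: s = 44
44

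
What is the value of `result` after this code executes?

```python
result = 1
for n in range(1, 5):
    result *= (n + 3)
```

Let's trace through this code step by step.

Initialize: result = 1
Entering loop: for n in range(1, 5):

After execution: result = 840
840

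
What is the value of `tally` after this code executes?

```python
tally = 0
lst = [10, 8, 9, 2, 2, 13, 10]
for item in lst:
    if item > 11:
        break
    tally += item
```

Let's trace through this code step by step.

Initialize: tally = 0
Initialize: lst = [10, 8, 9, 2, 2, 13, 10]
Entering loop: for item in lst:

After execution: tally = 31
31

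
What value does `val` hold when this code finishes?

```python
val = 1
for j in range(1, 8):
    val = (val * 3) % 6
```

Let's trace through this code step by step.

Initialize: val = 1
Entering loop: for j in range(1, 8):

After execution: val = 3
3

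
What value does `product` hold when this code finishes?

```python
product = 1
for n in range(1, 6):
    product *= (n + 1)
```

Let's trace through this code step by step.

Initialize: product = 1
Entering loop: for n in range(1, 6):

After execution: product = 720
720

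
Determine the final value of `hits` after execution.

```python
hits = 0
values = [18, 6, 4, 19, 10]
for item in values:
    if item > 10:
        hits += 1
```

Let's trace through this code step by step.

Initialize: hits = 0
Initialize: values = [18, 6, 4, 19, 10]
Entering loop: for item in values:

After execution: hits = 2
2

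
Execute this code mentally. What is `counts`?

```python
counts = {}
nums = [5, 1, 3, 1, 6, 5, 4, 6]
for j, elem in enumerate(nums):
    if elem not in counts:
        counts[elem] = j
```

Let's trace through this code step by step.

Initialize: counts = {}
Initialize: nums = [5, 1, 3, 1, 6, 5, 4, 6]
Entering loop: for j, elem in enumerate(nums):

After execution: counts = {5: 0, 1: 1, 3: 2, 6: 4, 4: 6}
{5: 0, 1: 1, 3: 2, 6: 4, 4: 6}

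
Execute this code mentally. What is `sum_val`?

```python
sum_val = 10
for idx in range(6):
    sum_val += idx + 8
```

Let's trace through this code step by step.

Initialize: sum_val = 10
Entering loop: for idx in range(6):

After execution: sum_val = 73
73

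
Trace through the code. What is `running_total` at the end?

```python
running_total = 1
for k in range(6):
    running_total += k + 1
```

Let's trace through this code step by step.

Initialize: running_total = 1
Entering loop: for k in range(6):

After execution: running_total = 22
22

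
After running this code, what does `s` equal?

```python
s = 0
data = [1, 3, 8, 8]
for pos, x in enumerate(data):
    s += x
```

Let's trace through this code step by step.

Initialize: s = 0
Initialize: data = [1, 3, 8, 8]
Entering loop: for pos, x in enumerate(data):

After execution: s = 20
20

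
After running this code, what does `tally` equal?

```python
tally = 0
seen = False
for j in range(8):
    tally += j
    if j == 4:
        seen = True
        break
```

Let's trace through this code step by step.

Initialize: tally = 0
Initialize: seen = False
Entering loop: for j in range(8):

After execution: tally = 10
10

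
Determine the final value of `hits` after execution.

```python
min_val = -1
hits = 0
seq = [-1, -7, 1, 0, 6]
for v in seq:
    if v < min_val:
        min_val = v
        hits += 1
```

Let's trace through this code step by step.

Initialize: min_val = -1
Initialize: hits = 0
Initialize: seq = [-1, -7, 1, 0, 6]
Entering loop: for v in seq:

After execution: hits = 1
1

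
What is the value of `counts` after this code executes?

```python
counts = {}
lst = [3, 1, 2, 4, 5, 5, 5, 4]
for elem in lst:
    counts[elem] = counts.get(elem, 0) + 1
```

Let's trace through this code step by step.

Initialize: counts = {}
Initialize: lst = [3, 1, 2, 4, 5, 5, 5, 4]
Entering loop: for elem in lst:

After execution: counts = {3: 1, 1: 1, 2: 1, 4: 2, 5: 3}
{3: 1, 1: 1, 2: 1, 4: 2, 5: 3}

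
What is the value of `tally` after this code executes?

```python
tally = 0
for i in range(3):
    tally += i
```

Let's trace through this code step by step.

Initialize: tally = 0
Entering loop: for i in range(3):

After execution: tally = 3
3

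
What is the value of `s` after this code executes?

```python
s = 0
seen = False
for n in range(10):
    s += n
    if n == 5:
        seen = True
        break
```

Let's trace through this code step by step.

Initialize: s = 0
Initialize: seen = False
Entering loop: for n in range(10):

After execution: s = 15
15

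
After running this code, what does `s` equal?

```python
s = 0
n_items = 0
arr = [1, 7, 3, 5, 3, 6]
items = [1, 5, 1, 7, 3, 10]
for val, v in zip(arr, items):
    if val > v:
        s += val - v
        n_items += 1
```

Let's trace through this code step by step.

Initialize: s = 0
Initialize: n_items = 0
Initialize: arr = [1, 7, 3, 5, 3, 6]
Initialize: items = [1, 5, 1, 7, 3, 10]
Entering loop: for val, v in zip(arr, items):

After execution: s = 4
4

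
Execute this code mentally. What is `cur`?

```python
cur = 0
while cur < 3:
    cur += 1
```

Let's trace through this code step by step.

Initialize: cur = 0
Entering loop: while cur < 3:

After execution: cur = 3
3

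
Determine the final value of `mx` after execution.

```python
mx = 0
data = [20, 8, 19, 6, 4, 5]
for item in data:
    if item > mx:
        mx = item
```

Let's trace through this code step by step.

Initialize: mx = 0
Initialize: data = [20, 8, 19, 6, 4, 5]
Entering loop: for item in data:

After execution: mx = 20
20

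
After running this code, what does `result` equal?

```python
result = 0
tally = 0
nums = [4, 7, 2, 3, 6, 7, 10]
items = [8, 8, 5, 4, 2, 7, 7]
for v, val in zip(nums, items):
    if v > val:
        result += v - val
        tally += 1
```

Let's trace through this code step by step.

Initialize: result = 0
Initialize: tally = 0
Initialize: nums = [4, 7, 2, 3, 6, 7, 10]
Initialize: items = [8, 8, 5, 4, 2, 7, 7]
Entering loop: for v, val in zip(nums, items):

After execution: result = 7
7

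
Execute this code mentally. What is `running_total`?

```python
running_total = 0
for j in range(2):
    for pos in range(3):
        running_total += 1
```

Let's trace through this code step by step.

Initialize: running_total = 0
Entering loop: for j in range(2):

After execution: running_total = 6
6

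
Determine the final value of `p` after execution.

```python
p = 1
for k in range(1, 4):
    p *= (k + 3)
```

Let's trace through this code step by step.

Initialize: p = 1
Entering loop: for k in range(1, 4):

After execution: p = 120
120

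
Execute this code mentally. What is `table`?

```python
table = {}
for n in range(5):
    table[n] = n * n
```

Let's trace through this code step by step.

Initialize: table = {}
Entering loop: for n in range(5):

After execution: table = {0: 0, 1: 1, 2: 4, 3: 9, 4: 16}
{0: 0, 1: 1, 2: 4, 3: 9, 4: 16}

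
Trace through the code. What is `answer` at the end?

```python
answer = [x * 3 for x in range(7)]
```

Let's trace through this code step by step.

Initialize: answer = [x * 3 for x in range(7)]

After execution: answer = [0, 3, 6, 9, 12, 15, 18]
[0, 3, 6, 9, 12, 15, 18]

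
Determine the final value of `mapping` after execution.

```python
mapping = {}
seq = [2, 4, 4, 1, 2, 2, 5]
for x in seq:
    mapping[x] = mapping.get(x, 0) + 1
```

Let's trace through this code step by step.

Initialize: mapping = {}
Initialize: seq = [2, 4, 4, 1, 2, 2, 5]
Entering loop: for x in seq:

After execution: mapping = {2: 3, 4: 2, 1: 1, 5: 1}
{2: 3, 4: 2, 1: 1, 5: 1}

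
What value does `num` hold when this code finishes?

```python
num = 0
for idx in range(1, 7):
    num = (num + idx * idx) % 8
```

Let's trace through this code step by step.

Initialize: num = 0
Entering loop: for idx in range(1, 7):

After execution: num = 3
3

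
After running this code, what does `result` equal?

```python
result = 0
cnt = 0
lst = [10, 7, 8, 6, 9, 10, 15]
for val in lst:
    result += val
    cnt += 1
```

Let's trace through this code step by step.

Initialize: result = 0
Initialize: cnt = 0
Initialize: lst = [10, 7, 8, 6, 9, 10, 15]
Entering loop: for val in lst:

After execution: result = 65
65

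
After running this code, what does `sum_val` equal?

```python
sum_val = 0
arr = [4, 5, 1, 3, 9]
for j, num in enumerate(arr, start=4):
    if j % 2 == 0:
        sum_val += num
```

Let's trace through this code step by step.

Initialize: sum_val = 0
Initialize: arr = [4, 5, 1, 3, 9]
Entering loop: for j, num in enumerate(arr, start=4):

After execution: sum_val = 14
14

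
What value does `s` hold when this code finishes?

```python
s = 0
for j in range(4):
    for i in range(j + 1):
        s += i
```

Let's trace through this code step by step.

Initialize: s = 0
Entering loop: for j in range(4):

After execution: s = 10
10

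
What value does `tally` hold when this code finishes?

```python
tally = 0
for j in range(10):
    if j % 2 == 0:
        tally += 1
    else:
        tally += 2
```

Let's trace through this code step by step.

Initialize: tally = 0
Entering loop: for j in range(10):

After execution: tally = 15
15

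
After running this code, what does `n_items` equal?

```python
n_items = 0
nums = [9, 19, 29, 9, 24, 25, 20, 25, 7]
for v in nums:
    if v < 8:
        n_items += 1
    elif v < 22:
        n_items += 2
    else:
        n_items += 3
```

Let's trace through this code step by step.

Initialize: n_items = 0
Initialize: nums = [9, 19, 29, 9, 24, 25, 20, 25, 7]
Entering loop: for v in nums:

After execution: n_items = 21
21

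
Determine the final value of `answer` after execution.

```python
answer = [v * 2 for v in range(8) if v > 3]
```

Let's trace through this code step by step.

Initialize: answer = [v * 2 for v in range(8) if v > 3]

After execution: answer = [8, 10, 12, 14]
[8, 10, 12, 14]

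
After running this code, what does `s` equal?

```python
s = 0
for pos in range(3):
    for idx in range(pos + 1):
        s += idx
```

Let's trace through this code step by step.

Initialize: s = 0
Entering loop: for pos in range(3):

After execution: s = 4
4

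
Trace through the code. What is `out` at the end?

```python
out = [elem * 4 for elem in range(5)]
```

Let's trace through this code step by step.

Initialize: out = [elem * 4 for elem in range(5)]

After execution: out = [0, 4, 8, 12, 16]
[0, 4, 8, 12, 16]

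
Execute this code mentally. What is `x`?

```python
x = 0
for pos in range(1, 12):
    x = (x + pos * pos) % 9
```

Let's trace through this code step by step.

Initialize: x = 0
Entering loop: for pos in range(1, 12):

After execution: x = 2
2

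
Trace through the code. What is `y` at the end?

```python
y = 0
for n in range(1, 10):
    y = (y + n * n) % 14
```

Let's trace through this code step by step.

Initialize: y = 0
Entering loop: for n in range(1, 10):

After execution: y = 5
5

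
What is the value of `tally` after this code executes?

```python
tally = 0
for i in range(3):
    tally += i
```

Let's trace through this code step by step.

Initialize: tally = 0
Entering loop: for i in range(3):

After execution: tally = 3
3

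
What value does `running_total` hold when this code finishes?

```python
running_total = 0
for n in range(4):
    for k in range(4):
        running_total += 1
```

Let's trace through this code step by step.

Initialize: running_total = 0
Entering loop: for n in range(4):

After execution: running_total = 16
16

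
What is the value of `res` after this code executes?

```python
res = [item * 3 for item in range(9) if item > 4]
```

Let's trace through this code step by step.

Initialize: res = [item * 3 for item in range(9) if item > 4]

After execution: res = [15, 18, 21, 24]
[15, 18, 21, 24]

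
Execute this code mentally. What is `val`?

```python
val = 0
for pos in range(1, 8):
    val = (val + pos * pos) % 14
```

Let's trace through this code step by step.

Initialize: val = 0
Entering loop: for pos in range(1, 8):

After execution: val = 0
0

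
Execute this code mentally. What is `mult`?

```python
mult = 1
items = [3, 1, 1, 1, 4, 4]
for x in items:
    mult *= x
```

Let's trace through this code step by step.

Initialize: mult = 1
Initialize: items = [3, 1, 1, 1, 4, 4]
Entering loop: for x in items:

After execution: mult = 48
48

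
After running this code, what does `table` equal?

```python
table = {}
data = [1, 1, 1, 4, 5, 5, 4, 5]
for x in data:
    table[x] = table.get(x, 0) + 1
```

Let's trace through this code step by step.

Initialize: table = {}
Initialize: data = [1, 1, 1, 4, 5, 5, 4, 5]
Entering loop: for x in data:

After execution: table = {1: 3, 4: 2, 5: 3}
{1: 3, 4: 2, 5: 3}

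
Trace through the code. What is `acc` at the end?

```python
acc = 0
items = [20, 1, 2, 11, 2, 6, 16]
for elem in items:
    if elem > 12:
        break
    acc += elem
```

Let's trace through this code step by step.

Initialize: acc = 0
Initialize: items = [20, 1, 2, 11, 2, 6, 16]
Entering loop: for elem in items:

After execution: acc = 0
0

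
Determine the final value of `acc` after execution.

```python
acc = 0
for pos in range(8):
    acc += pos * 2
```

Let's trace through this code step by step.

Initialize: acc = 0
Entering loop: for pos in range(8):

After execution: acc = 56
56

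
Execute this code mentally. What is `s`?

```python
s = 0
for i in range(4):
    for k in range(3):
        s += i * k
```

Let's trace through this code step by step.

Initialize: s = 0
Entering loop: for i in range(4):

After execution: s = 18
18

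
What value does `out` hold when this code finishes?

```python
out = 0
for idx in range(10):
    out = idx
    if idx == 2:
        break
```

Let's trace through this code step by step.

Initialize: out = 0
Entering loop: for idx in range(10):

After execution: out = 2
2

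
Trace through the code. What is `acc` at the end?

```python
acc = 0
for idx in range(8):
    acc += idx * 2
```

Let's trace through this code step by step.

Initialize: acc = 0
Entering loop: for idx in range(8):

After execution: acc = 56
56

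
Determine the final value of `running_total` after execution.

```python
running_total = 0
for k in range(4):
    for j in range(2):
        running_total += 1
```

Let's trace through this code step by step.

Initialize: running_total = 0
Entering loop: for k in range(4):

After execution: running_total = 8
8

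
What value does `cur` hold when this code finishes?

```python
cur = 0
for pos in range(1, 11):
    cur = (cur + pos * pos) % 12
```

Let's trace through this code step by step.

Initialize: cur = 0
Entering loop: for pos in range(1, 11):

After execution: cur = 1
1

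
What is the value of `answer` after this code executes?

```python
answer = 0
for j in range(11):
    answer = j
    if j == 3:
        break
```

Let's trace through this code step by step.

Initialize: answer = 0
Entering loop: for j in range(11):

After execution: answer = 3
3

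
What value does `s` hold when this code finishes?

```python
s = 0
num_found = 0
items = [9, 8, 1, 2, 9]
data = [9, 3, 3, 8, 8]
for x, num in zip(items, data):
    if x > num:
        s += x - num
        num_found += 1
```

Let's trace through this code step by step.

Initialize: s = 0
Initialize: num_found = 0
Initialize: items = [9, 8, 1, 2, 9]
Initialize: data = [9, 3, 3, 8, 8]
Entering loop: for x, num in zip(items, data):

After execution: s = 6
6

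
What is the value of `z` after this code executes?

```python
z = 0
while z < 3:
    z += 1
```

Let's trace through this code step by step.

Initialize: z = 0
Entering loop: while z < 3:

After execution: z = 3
3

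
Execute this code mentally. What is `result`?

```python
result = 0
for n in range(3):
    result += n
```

Let's trace through this code step by step.

Initialize: result = 0
Entering loop: for n in range(3):

After execution: result = 3
3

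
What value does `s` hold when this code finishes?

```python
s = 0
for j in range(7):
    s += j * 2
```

Let's trace through this code step by step.

Initialize: s = 0
Entering loop: for j in range(7):

After execution: s = 42
42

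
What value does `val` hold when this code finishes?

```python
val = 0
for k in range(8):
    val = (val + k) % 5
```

Let's trace through this code step by step.

Initialize: val = 0
Entering loop: for k in range(8):

After execution: val = 3
3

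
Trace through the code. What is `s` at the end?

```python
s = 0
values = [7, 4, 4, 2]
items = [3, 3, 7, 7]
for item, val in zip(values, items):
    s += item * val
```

Let's trace through this code step by step.

Initialize: s = 0
Initialize: values = [7, 4, 4, 2]
Initialize: items = [3, 3, 7, 7]
Entering loop: for item, val in zip(values, items):

After execution: s = 75
75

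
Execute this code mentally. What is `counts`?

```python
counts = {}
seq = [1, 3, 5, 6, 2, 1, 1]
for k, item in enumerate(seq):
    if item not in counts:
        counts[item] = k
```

Let's trace through this code step by step.

Initialize: counts = {}
Initialize: seq = [1, 3, 5, 6, 2, 1, 1]
Entering loop: for k, item in enumerate(seq):

After execution: counts = {1: 0, 3: 1, 5: 2, 6: 3, 2: 4}
{1: 0, 3: 1, 5: 2, 6: 3, 2: 4}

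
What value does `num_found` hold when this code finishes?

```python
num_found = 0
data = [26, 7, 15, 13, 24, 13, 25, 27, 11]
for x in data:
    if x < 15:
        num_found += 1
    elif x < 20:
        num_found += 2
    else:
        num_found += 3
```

Let's trace through this code step by step.

Initialize: num_found = 0
Initialize: data = [26, 7, 15, 13, 24, 13, 25, 27, 11]
Entering loop: for x in data:

After execution: num_found = 18
18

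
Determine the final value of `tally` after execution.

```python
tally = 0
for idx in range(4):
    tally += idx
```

Let's trace through this code step by step.

Initialize: tally = 0
Entering loop: for idx in range(4):

After execution: tally = 6
6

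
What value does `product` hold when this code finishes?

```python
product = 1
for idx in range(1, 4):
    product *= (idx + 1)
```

Let's trace through this code step by step.

Initialize: product = 1
Entering loop: for idx in range(1, 4):

After execution: product = 24
24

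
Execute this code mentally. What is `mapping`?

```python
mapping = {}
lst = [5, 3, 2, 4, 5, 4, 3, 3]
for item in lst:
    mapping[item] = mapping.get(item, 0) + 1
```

Let's trace through this code step by step.

Initialize: mapping = {}
Initialize: lst = [5, 3, 2, 4, 5, 4, 3, 3]
Entering loop: for item in lst:

After execution: mapping = {5: 2, 3: 3, 2: 1, 4: 2}
{5: 2, 3: 3, 2: 1, 4: 2}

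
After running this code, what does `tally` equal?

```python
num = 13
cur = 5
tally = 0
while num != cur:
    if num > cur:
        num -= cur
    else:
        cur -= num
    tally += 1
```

Let's trace through this code step by step.

Initialize: num = 13
Initialize: cur = 5
Initialize: tally = 0
Entering loop: while num != cur:

After execution: tally = 5
5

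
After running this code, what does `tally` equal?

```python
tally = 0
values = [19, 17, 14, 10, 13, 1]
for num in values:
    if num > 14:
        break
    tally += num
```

Let's trace through this code step by step.

Initialize: tally = 0
Initialize: values = [19, 17, 14, 10, 13, 1]
Entering loop: for num in values:

After execution: tally = 0
0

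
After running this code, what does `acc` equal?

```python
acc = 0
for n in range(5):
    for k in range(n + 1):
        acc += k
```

Let's trace through this code step by step.

Initialize: acc = 0
Entering loop: for n in range(5):

After execution: acc = 20
20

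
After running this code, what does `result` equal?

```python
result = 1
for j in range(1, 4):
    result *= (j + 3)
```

Let's trace through this code step by step.

Initialize: result = 1
Entering loop: for j in range(1, 4):

After execution: result = 120
120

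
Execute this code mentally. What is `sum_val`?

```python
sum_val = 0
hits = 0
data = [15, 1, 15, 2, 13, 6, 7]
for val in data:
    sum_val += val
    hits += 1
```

Let's trace through this code step by step.

Initialize: sum_val = 0
Initialize: hits = 0
Initialize: data = [15, 1, 15, 2, 13, 6, 7]
Entering loop: for val in data:

After execution: sum_val = 59
59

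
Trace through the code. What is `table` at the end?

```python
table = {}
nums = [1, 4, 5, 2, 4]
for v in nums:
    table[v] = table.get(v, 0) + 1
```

Let's trace through this code step by step.

Initialize: table = {}
Initialize: nums = [1, 4, 5, 2, 4]
Entering loop: for v in nums:

After execution: table = {1: 1, 4: 2, 5: 1, 2: 1}
{1: 1, 4: 2, 5: 1, 2: 1}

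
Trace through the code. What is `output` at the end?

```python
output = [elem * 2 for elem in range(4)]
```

Let's trace through this code step by step.

Initialize: output = [elem * 2 for elem in range(4)]

After execution: output = [0, 2, 4, 6]
[0, 2, 4, 6]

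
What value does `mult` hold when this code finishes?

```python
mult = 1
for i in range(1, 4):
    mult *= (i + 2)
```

Let's trace through this code step by step.

Initialize: mult = 1
Entering loop: for i in range(1, 4):

After execution: mult = 60
60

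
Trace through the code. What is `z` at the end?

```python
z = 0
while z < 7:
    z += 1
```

Let's trace through this code step by step.

Initialize: z = 0
Entering loop: while z < 7:

After execution: z = 7
7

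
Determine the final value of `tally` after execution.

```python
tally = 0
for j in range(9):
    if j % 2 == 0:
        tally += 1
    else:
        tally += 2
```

Let's trace through this code step by step.

Initialize: tally = 0
Entering loop: for j in range(9):

After execution: tally = 13
13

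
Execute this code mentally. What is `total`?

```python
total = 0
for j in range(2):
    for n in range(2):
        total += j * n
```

Let's trace through this code step by step.

Initialize: total = 0
Entering loop: for j in range(2):

After execution: total = 1
1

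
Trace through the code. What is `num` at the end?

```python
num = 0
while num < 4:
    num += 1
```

Let's trace through this code step by step.

Initialize: num = 0
Entering loop: while num < 4:

After execution: num = 4
4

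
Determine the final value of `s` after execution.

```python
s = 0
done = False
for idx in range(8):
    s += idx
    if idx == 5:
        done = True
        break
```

Let's trace through this code step by step.

Initialize: s = 0
Initialize: done = False
Entering loop: for idx in range(8):

After execution: s = 15
15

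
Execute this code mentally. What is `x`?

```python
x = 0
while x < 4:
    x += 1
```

Let's trace through this code step by step.

Initialize: x = 0
Entering loop: while x < 4:

After execution: x = 4
4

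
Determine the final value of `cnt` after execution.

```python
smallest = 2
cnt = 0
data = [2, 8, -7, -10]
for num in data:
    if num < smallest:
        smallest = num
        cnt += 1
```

Let's trace through this code step by step.

Initialize: smallest = 2
Initialize: cnt = 0
Initialize: data = [2, 8, -7, -10]
Entering loop: for num in data:

After execution: cnt = 2
2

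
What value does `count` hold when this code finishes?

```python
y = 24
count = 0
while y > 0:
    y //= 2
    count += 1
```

Let's trace through this code step by step.

Initialize: y = 24
Initialize: count = 0
Entering loop: while y > 0:

After execution: count = 5
5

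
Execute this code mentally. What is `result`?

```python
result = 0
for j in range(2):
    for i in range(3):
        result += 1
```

Let's trace through this code step by step.

Initialize: result = 0
Entering loop: for j in range(2):

After execution: result = 6
6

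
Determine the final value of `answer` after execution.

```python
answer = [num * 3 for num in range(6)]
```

Let's trace through this code step by step.

Initialize: answer = [num * 3 for num in range(6)]

After execution: answer = [0, 3, 6, 9, 12, 15]
[0, 3, 6, 9, 12, 15]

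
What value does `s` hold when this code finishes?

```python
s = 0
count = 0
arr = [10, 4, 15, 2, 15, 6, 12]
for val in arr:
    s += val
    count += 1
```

Let's trace through this code step by step.

Initialize: s = 0
Initialize: count = 0
Initialize: arr = [10, 4, 15, 2, 15, 6, 12]
Entering loop: for val in arr:

After execution: s = 64
64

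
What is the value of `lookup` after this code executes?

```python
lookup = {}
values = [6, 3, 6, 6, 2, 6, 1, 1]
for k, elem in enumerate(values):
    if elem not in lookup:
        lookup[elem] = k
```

Let's trace through this code step by step.

Initialize: lookup = {}
Initialize: values = [6, 3, 6, 6, 2, 6, 1, 1]
Entering loop: for k, elem in enumerate(values):

After execution: lookup = {6: 0, 3: 1, 2: 4, 1: 6}
{6: 0, 3: 1, 2: 4, 1: 6}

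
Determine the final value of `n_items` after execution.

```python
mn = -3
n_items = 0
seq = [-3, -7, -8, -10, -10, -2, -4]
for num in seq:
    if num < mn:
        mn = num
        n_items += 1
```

Let's trace through this code step by step.

Initialize: mn = -3
Initialize: n_items = 0
Initialize: seq = [-3, -7, -8, -10, -10, -2, -4]
Entering loop: for num in seq:

After execution: n_items = 3
3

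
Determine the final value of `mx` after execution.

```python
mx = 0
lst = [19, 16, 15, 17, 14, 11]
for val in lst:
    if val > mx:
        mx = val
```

Let's trace through this code step by step.

Initialize: mx = 0
Initialize: lst = [19, 16, 15, 17, 14, 11]
Entering loop: for val in lst:

After execution: mx = 19
19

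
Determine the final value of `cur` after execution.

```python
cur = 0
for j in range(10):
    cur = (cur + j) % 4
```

Let's trace through this code step by step.

Initialize: cur = 0
Entering loop: for j in range(10):

After execution: cur = 1
1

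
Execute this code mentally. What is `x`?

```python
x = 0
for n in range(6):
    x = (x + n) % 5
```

Let's trace through this code step by step.

Initialize: x = 0
Entering loop: for n in range(6):

After execution: x = 0
0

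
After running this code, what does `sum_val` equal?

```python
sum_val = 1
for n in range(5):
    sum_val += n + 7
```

Let's trace through this code step by step.

Initialize: sum_val = 1
Entering loop: for n in range(5):

After execution: sum_val = 46
46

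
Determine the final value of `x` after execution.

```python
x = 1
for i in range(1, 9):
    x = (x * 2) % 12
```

Let's trace through this code step by step.

Initialize: x = 1
Entering loop: for i in range(1, 9):

After execution: x = 4
4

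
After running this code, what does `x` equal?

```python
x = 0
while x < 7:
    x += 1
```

Let's trace through this code step by step.

Initialize: x = 0
Entering loop: while x < 7:

After execution: x = 7
7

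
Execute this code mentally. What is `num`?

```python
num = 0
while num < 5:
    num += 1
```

Let's trace through this code step by step.

Initialize: num = 0
Entering loop: while num < 5:

After execution: num = 5
5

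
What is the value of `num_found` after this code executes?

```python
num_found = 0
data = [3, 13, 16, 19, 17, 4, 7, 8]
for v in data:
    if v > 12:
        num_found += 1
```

Let's trace through this code step by step.

Initialize: num_found = 0
Initialize: data = [3, 13, 16, 19, 17, 4, 7, 8]
Entering loop: for v in data:

After execution: num_found = 4
4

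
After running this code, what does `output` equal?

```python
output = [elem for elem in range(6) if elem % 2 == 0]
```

Let's trace through this code step by step.

Initialize: output = [elem for elem in range(6) if elem % 2 == 0]

After execution: output = [0, 2, 4]
[0, 2, 4]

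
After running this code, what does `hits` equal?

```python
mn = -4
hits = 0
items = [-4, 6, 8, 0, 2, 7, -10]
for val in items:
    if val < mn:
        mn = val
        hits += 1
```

Let's trace through this code step by step.

Initialize: mn = -4
Initialize: hits = 0
Initialize: items = [-4, 6, 8, 0, 2, 7, -10]
Entering loop: for val in items:

After execution: hits = 1
1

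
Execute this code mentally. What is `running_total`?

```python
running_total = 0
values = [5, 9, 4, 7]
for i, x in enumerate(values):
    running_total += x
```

Let's trace through this code step by step.

Initialize: running_total = 0
Initialize: values = [5, 9, 4, 7]
Entering loop: for i, x in enumerate(values):

After execution: running_total = 25
25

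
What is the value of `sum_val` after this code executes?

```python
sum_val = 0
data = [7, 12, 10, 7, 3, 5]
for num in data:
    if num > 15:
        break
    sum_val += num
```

Let's trace through this code step by step.

Initialize: sum_val = 0
Initialize: data = [7, 12, 10, 7, 3, 5]
Entering loop: for num in data:

After execution: sum_val = 44
44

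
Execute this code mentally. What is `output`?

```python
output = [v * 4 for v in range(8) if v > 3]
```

Let's trace through this code step by step.

Initialize: output = [v * 4 for v in range(8) if v > 3]

After execution: output = [16, 20, 24, 28]
[16, 20, 24, 28]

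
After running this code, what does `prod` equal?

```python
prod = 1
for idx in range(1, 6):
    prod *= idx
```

Let's trace through this code step by step.

Initialize: prod = 1
Entering loop: for idx in range(1, 6):

After execution: prod = 120
120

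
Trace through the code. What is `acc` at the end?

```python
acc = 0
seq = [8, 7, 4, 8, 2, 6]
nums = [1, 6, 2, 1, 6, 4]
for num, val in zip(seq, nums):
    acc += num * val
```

Let's trace through this code step by step.

Initialize: acc = 0
Initialize: seq = [8, 7, 4, 8, 2, 6]
Initialize: nums = [1, 6, 2, 1, 6, 4]
Entering loop: for num, val in zip(seq, nums):

After execution: acc = 102
102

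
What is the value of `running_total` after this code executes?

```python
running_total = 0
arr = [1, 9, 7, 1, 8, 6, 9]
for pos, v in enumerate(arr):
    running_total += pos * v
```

Let's trace through this code step by step.

Initialize: running_total = 0
Initialize: arr = [1, 9, 7, 1, 8, 6, 9]
Entering loop: for pos, v in enumerate(arr):

After execution: running_total = 142
142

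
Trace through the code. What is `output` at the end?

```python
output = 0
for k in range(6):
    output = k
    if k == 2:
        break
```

Let's trace through this code step by step.

Initialize: output = 0
Entering loop: for k in range(6):

After execution: output = 2
2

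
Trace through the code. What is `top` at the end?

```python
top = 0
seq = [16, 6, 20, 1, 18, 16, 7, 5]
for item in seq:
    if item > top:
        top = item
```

Let's trace through this code step by step.

Initialize: top = 0
Initialize: seq = [16, 6, 20, 1, 18, 16, 7, 5]
Entering loop: for item in seq:

After execution: top = 20
20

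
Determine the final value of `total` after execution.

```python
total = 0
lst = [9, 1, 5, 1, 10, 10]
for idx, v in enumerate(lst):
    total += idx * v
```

Let's trace through this code step by step.

Initialize: total = 0
Initialize: lst = [9, 1, 5, 1, 10, 10]
Entering loop: for idx, v in enumerate(lst):

After execution: total = 104
104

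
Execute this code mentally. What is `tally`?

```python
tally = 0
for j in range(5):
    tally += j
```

Let's trace through this code step by step.

Initialize: tally = 0
Entering loop: for j in range(5):

After execution: tally = 10
10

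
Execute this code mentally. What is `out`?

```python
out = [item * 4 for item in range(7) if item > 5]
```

Let's trace through this code step by step.

Initialize: out = [item * 4 for item in range(7) if item > 5]

After execution: out = [24]
[24]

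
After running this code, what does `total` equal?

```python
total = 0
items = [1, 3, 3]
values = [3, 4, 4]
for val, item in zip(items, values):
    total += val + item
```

Let's trace through this code step by step.

Initialize: total = 0
Initialize: items = [1, 3, 3]
Initialize: values = [3, 4, 4]
Entering loop: for val, item in zip(items, values):

After execution: total = 18
18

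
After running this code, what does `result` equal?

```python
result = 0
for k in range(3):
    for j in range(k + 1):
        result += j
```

Let's trace through this code step by step.

Initialize: result = 0
Entering loop: for k in range(3):

After execution: result = 4
4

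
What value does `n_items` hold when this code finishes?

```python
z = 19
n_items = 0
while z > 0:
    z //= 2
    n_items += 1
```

Let's trace through this code step by step.

Initialize: z = 19
Initialize: n_items = 0
Entering loop: while z > 0:

After execution: n_items = 5
5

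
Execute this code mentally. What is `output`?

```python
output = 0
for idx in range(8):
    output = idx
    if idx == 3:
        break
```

Let's trace through this code step by step.

Initialize: output = 0
Entering loop: for idx in range(8):

After execution: output = 3
3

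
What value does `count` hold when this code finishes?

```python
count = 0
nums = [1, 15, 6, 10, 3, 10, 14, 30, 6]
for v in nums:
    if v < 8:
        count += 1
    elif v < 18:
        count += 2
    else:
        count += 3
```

Let's trace through this code step by step.

Initialize: count = 0
Initialize: nums = [1, 15, 6, 10, 3, 10, 14, 30, 6]
Entering loop: for v in nums:

After execution: count = 15
15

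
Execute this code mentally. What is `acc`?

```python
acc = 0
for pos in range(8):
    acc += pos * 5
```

Let's trace through this code step by step.

Initialize: acc = 0
Entering loop: for pos in range(8):

After execution: acc = 140
140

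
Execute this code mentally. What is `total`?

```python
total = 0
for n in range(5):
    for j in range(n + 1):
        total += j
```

Let's trace through this code step by step.

Initialize: total = 0
Entering loop: for n in range(5):

After execution: total = 20
20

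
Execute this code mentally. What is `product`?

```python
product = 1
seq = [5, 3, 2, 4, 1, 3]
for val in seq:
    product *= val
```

Let's trace through this code step by step.

Initialize: product = 1
Initialize: seq = [5, 3, 2, 4, 1, 3]
Entering loop: for val in seq:

After execution: product = 360
360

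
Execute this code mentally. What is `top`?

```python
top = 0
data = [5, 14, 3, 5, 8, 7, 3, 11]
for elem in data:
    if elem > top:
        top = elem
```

Let's trace through this code step by step.

Initialize: top = 0
Initialize: data = [5, 14, 3, 5, 8, 7, 3, 11]
Entering loop: for elem in data:

After execution: top = 14
14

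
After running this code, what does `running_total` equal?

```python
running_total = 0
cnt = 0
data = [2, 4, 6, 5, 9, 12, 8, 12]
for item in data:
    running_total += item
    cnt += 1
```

Let's trace through this code step by step.

Initialize: running_total = 0
Initialize: cnt = 0
Initialize: data = [2, 4, 6, 5, 9, 12, 8, 12]
Entering loop: for item in data:

After execution: running_total = 58
58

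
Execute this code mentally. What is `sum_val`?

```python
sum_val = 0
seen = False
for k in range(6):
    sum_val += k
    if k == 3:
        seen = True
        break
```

Let's trace through this code step by step.

Initialize: sum_val = 0
Initialize: seen = False
Entering loop: for k in range(6):

After execution: sum_val = 6
6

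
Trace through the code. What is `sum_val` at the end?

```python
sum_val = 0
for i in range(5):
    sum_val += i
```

Let's trace through this code step by step.

Initialize: sum_val = 0
Entering loop: for i in range(5):

After execution: sum_val = 10
10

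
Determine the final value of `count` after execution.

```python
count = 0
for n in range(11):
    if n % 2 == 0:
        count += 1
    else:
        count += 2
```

Let's trace through this code step by step.

Initialize: count = 0
Entering loop: for n in range(11):

After execution: count = 16
16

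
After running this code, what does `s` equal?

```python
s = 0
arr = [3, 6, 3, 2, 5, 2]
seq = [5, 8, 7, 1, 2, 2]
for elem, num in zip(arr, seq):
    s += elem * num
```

Let's trace through this code step by step.

Initialize: s = 0
Initialize: arr = [3, 6, 3, 2, 5, 2]
Initialize: seq = [5, 8, 7, 1, 2, 2]
Entering loop: for elem, num in zip(arr, seq):

After execution: s = 100
100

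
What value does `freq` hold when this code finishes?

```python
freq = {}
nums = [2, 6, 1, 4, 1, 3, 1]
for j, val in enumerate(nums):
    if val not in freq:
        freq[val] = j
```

Let's trace through this code step by step.

Initialize: freq = {}
Initialize: nums = [2, 6, 1, 4, 1, 3, 1]
Entering loop: for j, val in enumerate(nums):

After execution: freq = {2: 0, 6: 1, 1: 2, 4: 3, 3: 5}
{2: 0, 6: 1, 1: 2, 4: 3, 3: 5}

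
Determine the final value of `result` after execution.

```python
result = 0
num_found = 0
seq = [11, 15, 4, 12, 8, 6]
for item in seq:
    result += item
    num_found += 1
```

Let's trace through this code step by step.

Initialize: result = 0
Initialize: num_found = 0
Initialize: seq = [11, 15, 4, 12, 8, 6]
Entering loop: for item in seq:

After execution: result = 56
56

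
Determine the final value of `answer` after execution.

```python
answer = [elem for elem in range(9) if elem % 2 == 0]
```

Let's trace through this code step by step.

Initialize: answer = [elem for elem in range(9) if elem % 2 == 0]

After execution: answer = [0, 2, 4, 6, 8]
[0, 2, 4, 6, 8]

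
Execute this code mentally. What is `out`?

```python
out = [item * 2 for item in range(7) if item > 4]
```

Let's trace through this code step by step.

Initialize: out = [item * 2 for item in range(7) if item > 4]

After execution: out = [10, 12]
[10, 12]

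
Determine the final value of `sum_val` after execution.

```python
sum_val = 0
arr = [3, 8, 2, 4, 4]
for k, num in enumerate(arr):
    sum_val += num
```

Let's trace through this code step by step.

Initialize: sum_val = 0
Initialize: arr = [3, 8, 2, 4, 4]
Entering loop: for k, num in enumerate(arr):

After execution: sum_val = 21
21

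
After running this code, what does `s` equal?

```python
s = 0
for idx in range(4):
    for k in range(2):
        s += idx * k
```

Let's trace through this code step by step.

Initialize: s = 0
Entering loop: for idx in range(4):

After execution: s = 6
6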